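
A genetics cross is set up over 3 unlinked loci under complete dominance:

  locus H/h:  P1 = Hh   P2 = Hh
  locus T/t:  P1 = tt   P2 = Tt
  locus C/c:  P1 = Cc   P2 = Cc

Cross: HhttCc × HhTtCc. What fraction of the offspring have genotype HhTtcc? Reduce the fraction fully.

HhttCc gametes: HtC×2, Htc×2, htC×2, htc×2
HhTtCc gametes: HTC×1, HTc×1, HtC×1, Htc×1, hTC×1, hTc×1, htC×1, htc×1
HhttCc×HhTtCc grid (8·8=64): HHTtCC=2 HHTtCc=4 HHTtcc=2 HHttCC=2 HHttCc=4 HHttcc=2 HhTtCC=4 HhTtCc=8 HhTtcc=4 HhttCC=4 HhttCc=8 Hhttcc=4 hhTtCC=2 hhTtCc=4 hhTtcc=2 hhttCC=2 hhttCc=4 hhttcc=2
HhTtcc hits 4/64; gcd=4; 4÷4/64÷4 = 1/16

P(HhTtcc) = 1/16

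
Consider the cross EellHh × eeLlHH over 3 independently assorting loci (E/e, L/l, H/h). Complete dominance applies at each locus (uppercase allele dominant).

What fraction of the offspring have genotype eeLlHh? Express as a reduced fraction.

EellHh gametes: ElH×2, Elh×2, elH×2, elh×2
eeLlHH gametes: eLH×4, elH×4
EellHh×eeLlHH grid (8·8=64): EeLlHH=8 EeLlHh=8 EellHH=8 EellHh=8 eeLlHH=8 eeLlHh=8 eellHH=8 eellHh=8
eeLlHh hits 8/64; gcd=8; 8÷8/64÷8 = 1/8

P(eeLlHh) = 1/8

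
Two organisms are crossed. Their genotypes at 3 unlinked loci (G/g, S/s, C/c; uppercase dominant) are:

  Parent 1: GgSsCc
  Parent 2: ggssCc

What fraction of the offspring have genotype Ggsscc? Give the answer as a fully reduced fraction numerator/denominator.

P(Ggsscc) = 1/16

GgSsCc gametes: GSC×1, GSc×1, GsC×1, Gsc×1, gSC×1, gSc×1, gsC×1, gsc×1
ggssCc gametes: gsC×4, gsc×4
GgSsCc×ggssCc grid (8·8=64): GgSsCC=4 GgSsCc=8 GgSscc=4 GgssCC=4 GgssCc=8 Ggsscc=4 ggSsCC=4 ggSsCc=8 ggSscc=4 ggssCC=4 ggssCc=8 ggsscc=4
Ggsscc hits 4/64; gcd=4; 4÷4/64÷4 = 1/16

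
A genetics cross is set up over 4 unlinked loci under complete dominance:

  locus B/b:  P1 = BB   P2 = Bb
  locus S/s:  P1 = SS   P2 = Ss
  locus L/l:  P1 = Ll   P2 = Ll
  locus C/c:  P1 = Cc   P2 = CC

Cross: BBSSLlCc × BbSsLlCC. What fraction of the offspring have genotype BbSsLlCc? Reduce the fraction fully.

BBSSLlCc gametes: BSLC×4, BSLc×4, BSlC×4, BSlc×4
BbSsLlCC gametes: BSLC×2, BSlC×2, BsLC×2, BslC×2, bSLC×2, bSlC×2, bsLC×2, bslC×2
BBSSLlCc×BbSsLlCC grid (16·16=256): BBSSLLCC=8 BBSSLLCc=8 BBSSLlCC=16 BBSSLlCc=16 BBSSllCC=8 BBSSllCc=8 BBSsLLCC=8 BBSsLLCc=8 BBSsLlCC=16 BBSsLlCc=16 BBSsllCC=8 BBSsllCc=8 BbSSLLCC=8 BbSSLLCc=8 BbSSLlCC=16 BbSSLlCc=16 BbSSllCC=8 BbSSllCc=8 BbSsLLCC=8 BbSsLLCc=8 BbSsLlCC=16 BbSsLlCc=16 BbSsllCC=8 BbSsllCc=8
BbSsLlCc hits 16/256; gcd=16; 16÷16/256÷16 = 1/16

P(BbSsLlCc) = 1/16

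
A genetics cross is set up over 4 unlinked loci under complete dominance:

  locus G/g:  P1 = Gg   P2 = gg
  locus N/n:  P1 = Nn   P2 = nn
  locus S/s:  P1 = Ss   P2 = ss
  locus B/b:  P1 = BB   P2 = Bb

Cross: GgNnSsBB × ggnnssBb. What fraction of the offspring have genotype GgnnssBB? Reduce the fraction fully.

P(GgnnssBB) = 1/16

GgNnSsBB gametes: GNSB×2, GNsB×2, GnSB×2, GnsB×2, gNSB×2, gNsB×2, gnSB×2, gnsB×2
ggnnssBb gametes: gnsB×8, gnsb×8
GgNnSsBB×ggnnssBb grid (16·16=256): GgNnSsBB=16 GgNnSsBb=16 GgNnssBB=16 GgNnssBb=16 GgnnSsBB=16 GgnnSsBb=16 GgnnssBB=16 GgnnssBb=16 ggNnSsBB=16 ggNnSsBb=16 ggNnssBB=16 ggNnssBb=16 ggnnSsBB=16 ggnnSsBb=16 ggnnssBB=16 ggnnssBb=16
GgnnssBB hits 16/256; gcd=16; 16÷16/256÷16 = 1/16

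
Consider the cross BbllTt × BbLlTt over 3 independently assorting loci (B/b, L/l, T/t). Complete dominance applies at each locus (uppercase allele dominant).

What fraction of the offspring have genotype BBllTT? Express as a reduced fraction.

P(BBllTT) = 1/32

BbllTt gametes: BlT×2, Blt×2, blT×2, blt×2
BbLlTt gametes: BLT×1, BLt×1, BlT×1, Blt×1, bLT×1, bLt×1, blT×1, blt×1
BbllTt×BbLlTt grid (8·8=64): BBLlTT=2 BBLlTt=4 BBLltt=2 BBllTT=2 BBllTt=4 BBlltt=2 BbLlTT=4 BbLlTt=8 BbLltt=4 BbllTT=4 BbllTt=8 Bblltt=4 bbLlTT=2 bbLlTt=4 bbLltt=2 bbllTT=2 bbllTt=4 bblltt=2
BBllTT hits 2/64; gcd=2; 2÷2/64÷2 = 1/32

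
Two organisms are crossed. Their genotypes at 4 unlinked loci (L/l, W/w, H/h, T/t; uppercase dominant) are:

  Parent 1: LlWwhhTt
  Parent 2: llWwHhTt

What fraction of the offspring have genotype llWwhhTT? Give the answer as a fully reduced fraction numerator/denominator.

LlWwhhTt gametes: LWhT×2, LWht×2, LwhT×2, Lwht×2, lWhT×2, lWht×2, lwhT×2, lwht×2
llWwHhTt gametes: lWHT×2, lWHt×2, lWhT×2, lWht×2, lwHT×2, lwHt×2, lwhT×2, lwht×2
LlWwhhTt×llWwHhTt grid (16·16=256): LlWWHhTT=4 LlWWHhTt=8 LlWWHhtt=4 LlWWhhTT=4 LlWWhhTt=8 LlWWhhtt=4 LlWwHhTT=8 LlWwHhTt=16 LlWwHhtt=8 LlWwhhTT=8 LlWwhhTt=16 LlWwhhtt=8 LlwwHhTT=4 LlwwHhTt=8 LlwwHhtt=4 LlwwhhTT=4 LlwwhhTt=8 Llwwhhtt=4 llWWHhTT=4 llWWHhTt=8 llWWHhtt=4 llWWhhTT=4 llWWhhTt=8 llWWhhtt=4 llWwHhTT=8 llWwHhTt=16 llWwHhtt=8 llWwhhTT=8 llWwhhTt=16 llWwhhtt=8 llwwHhTT=4 llwwHhTt=8 llwwHhtt=4 llwwhhTT=4 llwwhhTt=8 llwwhhtt=4
llWwhhTT hits 8/256; gcd=8; 8÷8/256÷8 = 1/32

P(llWwhhTT) = 1/32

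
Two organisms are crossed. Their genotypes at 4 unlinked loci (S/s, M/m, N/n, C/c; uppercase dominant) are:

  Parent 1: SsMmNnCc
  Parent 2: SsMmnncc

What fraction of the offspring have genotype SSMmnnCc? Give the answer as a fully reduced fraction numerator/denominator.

P(SSMmnnCc) = 1/32

SsMmNnCc gametes: SMNC×1, SMNc×1, SMnC×1, SMnc×1, SmNC×1, SmNc×1, SmnC×1, Smnc×1, sMNC×1, sMNc×1, sMnC×1, sMnc×1, smNC×1, smNc×1, smnC×1, smnc×1
SsMmnncc gametes: SMnc×4, Smnc×4, sMnc×4, smnc×4
SsMmNnCc×SsMmnncc grid (16·16=256): SSMMNnCc=4 SSMMNncc=4 SSMMnnCc=4 SSMMnncc=4 SSMmNnCc=8 SSMmNncc=8 SSMmnnCc=8 SSMmnncc=8 SSmmNnCc=4 SSmmNncc=4 SSmmnnCc=4 SSmmnncc=4 SsMMNnCc=8 SsMMNncc=8 SsMMnnCc=8 SsMMnncc=8 SsMmNnCc=16 SsMmNncc=16 SsMmnnCc=16 SsMmnncc=16 SsmmNnCc=8 SsmmNncc=8 SsmmnnCc=8 Ssmmnncc=8 ssMMNnCc=4 ssMMNncc=4 ssMMnnCc=4 ssMMnncc=4 ssMmNnCc=8 ssMmNncc=8 ssMmnnCc=8 ssMmnncc=8 ssmmNnCc=4 ssmmNncc=4 ssmmnnCc=4 ssmmnncc=4
SSMmnnCc hits 8/256; gcd=8; 8÷8/256÷8 = 1/32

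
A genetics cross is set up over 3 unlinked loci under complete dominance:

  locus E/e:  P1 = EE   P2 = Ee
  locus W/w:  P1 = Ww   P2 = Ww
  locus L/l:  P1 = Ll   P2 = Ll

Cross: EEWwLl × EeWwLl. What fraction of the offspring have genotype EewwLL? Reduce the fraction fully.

P(EewwLL) = 1/32

EEWwLl gametes: EWL×2, EWl×2, EwL×2, Ewl×2
EeWwLl gametes: EWL×1, EWl×1, EwL×1, Ewl×1, eWL×1, eWl×1, ewL×1, ewl×1
EEWwLl×EeWwLl grid (8·8=64): EEWWLL=2 EEWWLl=4 EEWWll=2 EEWwLL=4 EEWwLl=8 EEWwll=4 EEwwLL=2 EEwwLl=4 EEwwll=2 EeWWLL=2 EeWWLl=4 EeWWll=2 EeWwLL=4 EeWwLl=8 EeWwll=4 EewwLL=2 EewwLl=4 Eewwll=2
EewwLL hits 2/64; gcd=2; 2÷2/64÷2 = 1/32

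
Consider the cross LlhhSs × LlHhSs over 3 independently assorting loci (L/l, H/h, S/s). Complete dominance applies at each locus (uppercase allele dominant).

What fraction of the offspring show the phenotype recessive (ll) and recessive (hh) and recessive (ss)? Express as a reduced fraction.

P(ll hh ss) = 1/32

LlhhSs gametes: LhS×2, Lhs×2, lhS×2, lhs×2
LlHhSs gametes: LHS×1, LHs×1, LhS×1, Lhs×1, lHS×1, lHs×1, lhS×1, lhs×1
LlhhSs×LlHhSs grid (8·8=64): LLHhSS=2 LLHhSs=4 LLHhss=2 LLhhSS=2 LLhhSs=4 LLhhss=2 LlHhSS=4 LlHhSs=8 LlHhss=4 LlhhSS=4 LlhhSs=8 Llhhss=4 llHhSS=2 llHhSs=4 llHhss=2 llhhSS=2 llhhSs=4 llhhss=2
ll hh ss hits 2/64; gcd=2; 2÷2/64÷2 = 1/32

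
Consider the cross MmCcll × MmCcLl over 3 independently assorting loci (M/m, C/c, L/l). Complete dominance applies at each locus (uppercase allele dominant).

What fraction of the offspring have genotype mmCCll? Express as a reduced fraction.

MmCcll gametes: MCl×2, Mcl×2, mCl×2, mcl×2
MmCcLl gametes: MCL×1, MCl×1, McL×1, Mcl×1, mCL×1, mCl×1, mcL×1, mcl×1
MmCcll×MmCcLl grid (8·8=64): MMCCLl=2 MMCCll=2 MMCcLl=4 MMCcll=4 MMccLl=2 MMccll=2 MmCCLl=4 MmCCll=4 MmCcLl=8 MmCcll=8 MmccLl=4 Mmccll=4 mmCCLl=2 mmCCll=2 mmCcLl=4 mmCcll=4 mmccLl=2 mmccll=2
mmCCll hits 2/64; gcd=2; 2÷2/64÷2 = 1/32

P(mmCCll) = 1/32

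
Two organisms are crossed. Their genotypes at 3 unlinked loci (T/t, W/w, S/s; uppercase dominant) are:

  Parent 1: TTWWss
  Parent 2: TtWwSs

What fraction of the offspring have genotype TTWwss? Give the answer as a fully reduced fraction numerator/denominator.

P(TTWwss) = 1/8

TTWWss gametes: TWs×8
TtWwSs gametes: TWS×1, TWs×1, TwS×1, Tws×1, tWS×1, tWs×1, twS×1, tws×1
TTWWss×TtWwSs grid (8·8=64): TTWWSs=8 TTWWss=8 TTWwSs=8 TTWwss=8 TtWWSs=8 TtWWss=8 TtWwSs=8 TtWwss=8
TTWwss hits 8/64; gcd=8; 8÷8/64÷8 = 1/8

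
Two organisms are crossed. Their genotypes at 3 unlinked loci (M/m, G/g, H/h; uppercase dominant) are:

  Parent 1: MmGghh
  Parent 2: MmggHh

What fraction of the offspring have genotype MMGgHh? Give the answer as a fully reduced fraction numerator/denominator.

MmGghh gametes: MGh×2, Mgh×2, mGh×2, mgh×2
MmggHh gametes: MgH×2, Mgh×2, mgH×2, mgh×2
MmGghh×MmggHh grid (8·8=64): MMGgHh=4 MMGghh=4 MMggHh=4 MMgghh=4 MmGgHh=8 MmGghh=8 MmggHh=8 Mmgghh=8 mmGgHh=4 mmGghh=4 mmggHh=4 mmgghh=4
MMGgHh hits 4/64; gcd=4; 4÷4/64÷4 = 1/16

P(MMGgHh) = 1/16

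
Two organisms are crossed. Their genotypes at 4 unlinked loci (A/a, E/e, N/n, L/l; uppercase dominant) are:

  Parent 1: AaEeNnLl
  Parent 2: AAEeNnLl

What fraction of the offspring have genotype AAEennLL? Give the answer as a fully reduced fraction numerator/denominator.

P(AAEennLL) = 1/64

AaEeNnLl gametes: AENL×1, AENl×1, AEnL×1, AEnl×1, AeNL×1, AeNl×1, AenL×1, Aenl×1, aENL×1, aENl×1, aEnL×1, aEnl×1, aeNL×1, aeNl×1, aenL×1, aenl×1
AAEeNnLl gametes: AENL×2, AENl×2, AEnL×2, AEnl×2, AeNL×2, AeNl×2, AenL×2, Aenl×2
AaEeNnLl×AAEeNnLl grid (16·16=256): AAEENNLL=2 AAEENNLl=4 AAEENNll=2 AAEENnLL=4 AAEENnLl=8 AAEENnll=4 AAEEnnLL=2 AAEEnnLl=4 AAEEnnll=2 AAEeNNLL=4 AAEeNNLl=8 AAEeNNll=4 AAEeNnLL=8 AAEeNnLl=16 AAEeNnll=8 AAEennLL=4 AAEennLl=8 AAEennll=4 AAeeNNLL=2 AAeeNNLl=4 AAeeNNll=2 AAeeNnLL=4 AAeeNnLl=8 AAeeNnll=4 AAeennLL=2 AAeennLl=4 AAeennll=2 AaEENNLL=2 AaEENNLl=4 AaEENNll=2 AaEENnLL=4 AaEENnLl=8 AaEENnll=4 AaEEnnLL=2 AaEEnnLl=4 AaEEnnll=2 AaEeNNLL=4 AaEeNNLl=8 AaEeNNll=4 AaEeNnLL=8 AaEeNnLl=16 AaEeNnll=8 AaEennLL=4 AaEennLl=8 AaEennll=4 AaeeNNLL=2 AaeeNNLl=4 AaeeNNll=2 AaeeNnLL=4 AaeeNnLl=8 AaeeNnll=4 AaeennLL=2 AaeennLl=4 Aaeennll=2
AAEennLL hits 4/256; gcd=4; 4÷4/256÷4 = 1/64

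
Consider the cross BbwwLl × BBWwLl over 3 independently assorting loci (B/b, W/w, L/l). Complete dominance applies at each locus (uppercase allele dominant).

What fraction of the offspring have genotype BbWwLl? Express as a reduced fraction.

P(BbWwLl) = 1/8

BbwwLl gametes: BwL×2, Bwl×2, bwL×2, bwl×2
BBWwLl gametes: BWL×2, BWl×2, BwL×2, Bwl×2
BbwwLl×BBWwLl grid (8·8=64): BBWwLL=4 BBWwLl=8 BBWwll=4 BBwwLL=4 BBwwLl=8 BBwwll=4 BbWwLL=4 BbWwLl=8 BbWwll=4 BbwwLL=4 BbwwLl=8 Bbwwll=4
BbWwLl hits 8/64; gcd=8; 8÷8/64÷8 = 1/8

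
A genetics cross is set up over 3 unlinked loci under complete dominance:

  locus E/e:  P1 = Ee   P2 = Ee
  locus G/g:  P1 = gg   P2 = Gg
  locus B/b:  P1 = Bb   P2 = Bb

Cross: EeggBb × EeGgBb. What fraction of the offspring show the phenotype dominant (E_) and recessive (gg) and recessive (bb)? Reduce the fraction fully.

P(E_ gg bb) = 3/32

EeggBb gametes: EgB×2, Egb×2, egB×2, egb×2
EeGgBb gametes: EGB×1, EGb×1, EgB×1, Egb×1, eGB×1, eGb×1, egB×1, egb×1
EeggBb×EeGgBb grid (8·8=64): EEGgBB=2 EEGgBb=4 EEGgbb=2 EEggBB=2 EEggBb=4 EEggbb=2 EeGgBB=4 EeGgBb=8 EeGgbb=4 EeggBB=4 EeggBb=8 Eeggbb=4 eeGgBB=2 eeGgBb=4 eeGgbb=2 eeggBB=2 eeggBb=4 eeggbb=2
E_ gg bb hits 6/64; gcd=2; 6÷2/64÷2 = 3/32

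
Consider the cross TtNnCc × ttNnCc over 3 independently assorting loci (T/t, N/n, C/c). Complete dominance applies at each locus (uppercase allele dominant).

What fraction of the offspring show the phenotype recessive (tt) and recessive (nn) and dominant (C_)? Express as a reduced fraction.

TtNnCc gametes: TNC×1, TNc×1, TnC×1, Tnc×1, tNC×1, tNc×1, tnC×1, tnc×1
ttNnCc gametes: tNC×2, tNc×2, tnC×2, tnc×2
TtNnCc×ttNnCc grid (8·8=64): TtNNCC=2 TtNNCc=4 TtNNcc=2 TtNnCC=4 TtNnCc=8 TtNncc=4 TtnnCC=2 TtnnCc=4 Ttnncc=2 ttNNCC=2 ttNNCc=4 ttNNcc=2 ttNnCC=4 ttNnCc=8 ttNncc=4 ttnnCC=2 ttnnCc=4 ttnncc=2
tt nn C_ hits 6/64; gcd=2; 6÷2/64÷2 = 3/32

P(tt nn C_) = 3/32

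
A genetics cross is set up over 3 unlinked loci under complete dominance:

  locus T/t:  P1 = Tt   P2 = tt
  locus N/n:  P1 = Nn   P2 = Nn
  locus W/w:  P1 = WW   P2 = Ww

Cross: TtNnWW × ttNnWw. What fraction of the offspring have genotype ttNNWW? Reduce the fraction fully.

P(ttNNWW) = 1/16

TtNnWW gametes: TNW×2, TnW×2, tNW×2, tnW×2
ttNnWw gametes: tNW×2, tNw×2, tnW×2, tnw×2
TtNnWW×ttNnWw grid (8·8=64): TtNNWW=4 TtNNWw=4 TtNnWW=8 TtNnWw=8 TtnnWW=4 TtnnWw=4 ttNNWW=4 ttNNWw=4 ttNnWW=8 ttNnWw=8 ttnnWW=4 ttnnWw=4
ttNNWW hits 4/64; gcd=4; 4÷4/64÷4 = 1/16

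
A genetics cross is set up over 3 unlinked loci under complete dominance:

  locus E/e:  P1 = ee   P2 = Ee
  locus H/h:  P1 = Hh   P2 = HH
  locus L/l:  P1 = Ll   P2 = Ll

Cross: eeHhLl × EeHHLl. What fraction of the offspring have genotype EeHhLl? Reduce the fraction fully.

P(EeHhLl) = 1/8

eeHhLl gametes: eHL×2, eHl×2, ehL×2, ehl×2
EeHHLl gametes: EHL×2, EHl×2, eHL×2, eHl×2
eeHhLl×EeHHLl grid (8·8=64): EeHHLL=4 EeHHLl=8 EeHHll=4 EeHhLL=4 EeHhLl=8 EeHhll=4 eeHHLL=4 eeHHLl=8 eeHHll=4 eeHhLL=4 eeHhLl=8 eeHhll=4
EeHhLl hits 8/64; gcd=8; 8÷8/64÷8 = 1/8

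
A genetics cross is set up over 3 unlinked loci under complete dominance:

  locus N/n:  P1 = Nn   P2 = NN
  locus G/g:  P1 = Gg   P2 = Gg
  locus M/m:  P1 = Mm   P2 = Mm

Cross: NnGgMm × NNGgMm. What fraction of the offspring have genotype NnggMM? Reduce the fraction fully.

P(NnggMM) = 1/32

NnGgMm gametes: NGM×1, NGm×1, NgM×1, Ngm×1, nGM×1, nGm×1, ngM×1, ngm×1
NNGgMm gametes: NGM×2, NGm×2, NgM×2, Ngm×2
NnGgMm×NNGgMm grid (8·8=64): NNGGMM=2 NNGGMm=4 NNGGmm=2 NNGgMM=4 NNGgMm=8 NNGgmm=4 NNggMM=2 NNggMm=4 NNggmm=2 NnGGMM=2 NnGGMm=4 NnGGmm=2 NnGgMM=4 NnGgMm=8 NnGgmm=4 NnggMM=2 NnggMm=4 Nnggmm=2
NnggMM hits 2/64; gcd=2; 2÷2/64÷2 = 1/32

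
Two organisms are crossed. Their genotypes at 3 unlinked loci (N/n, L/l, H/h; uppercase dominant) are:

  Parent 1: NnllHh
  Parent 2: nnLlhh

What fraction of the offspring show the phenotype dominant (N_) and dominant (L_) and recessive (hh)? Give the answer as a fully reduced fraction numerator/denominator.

NnllHh gametes: NlH×2, Nlh×2, nlH×2, nlh×2
nnLlhh gametes: nLh×4, nlh×4
NnllHh×nnLlhh grid (8·8=64): NnLlHh=8 NnLlhh=8 NnllHh=8 Nnllhh=8 nnLlHh=8 nnLlhh=8 nnllHh=8 nnllhh=8
N_ L_ hh hits 8/64; gcd=8; 8÷8/64÷8 = 1/8

P(N_ L_ hh) = 1/8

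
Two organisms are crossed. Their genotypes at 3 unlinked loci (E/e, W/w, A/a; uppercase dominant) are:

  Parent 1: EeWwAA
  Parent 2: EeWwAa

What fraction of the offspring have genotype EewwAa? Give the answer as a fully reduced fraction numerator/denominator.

EeWwAA gametes: EWA×2, EwA×2, eWA×2, ewA×2
EeWwAa gametes: EWA×1, EWa×1, EwA×1, Ewa×1, eWA×1, eWa×1, ewA×1, ewa×1
EeWwAA×EeWwAa grid (8·8=64): EEWWAA=2 EEWWAa=2 EEWwAA=4 EEWwAa=4 EEwwAA=2 EEwwAa=2 EeWWAA=4 EeWWAa=4 EeWwAA=8 EeWwAa=8 EewwAA=4 EewwAa=4 eeWWAA=2 eeWWAa=2 eeWwAA=4 eeWwAa=4 eewwAA=2 eewwAa=2
EewwAa hits 4/64; gcd=4; 4÷4/64÷4 = 1/16

P(EewwAa) = 1/16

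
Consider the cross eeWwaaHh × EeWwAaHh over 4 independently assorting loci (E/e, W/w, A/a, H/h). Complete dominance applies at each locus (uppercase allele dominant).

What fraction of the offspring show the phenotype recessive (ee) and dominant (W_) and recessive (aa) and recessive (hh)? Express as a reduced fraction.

P(ee W_ aa hh) = 3/64

eeWwaaHh gametes: eWaH×4, eWah×4, ewaH×4, ewah×4
EeWwAaHh gametes: EWAH×1, EWAh×1, EWaH×1, EWah×1, EwAH×1, EwAh×1, EwaH×1, Ewah×1, eWAH×1, eWAh×1, eWaH×1, eWah×1, ewAH×1, ewAh×1, ewaH×1, ewah×1
eeWwaaHh×EeWwAaHh grid (16·16=256): EeWWAaHH=4 EeWWAaHh=8 EeWWAahh=4 EeWWaaHH=4 EeWWaaHh=8 EeWWaahh=4 EeWwAaHH=8 EeWwAaHh=16 EeWwAahh=8 EeWwaaHH=8 EeWwaaHh=16 EeWwaahh=8 EewwAaHH=4 EewwAaHh=8 EewwAahh=4 EewwaaHH=4 EewwaaHh=8 Eewwaahh=4 eeWWAaHH=4 eeWWAaHh=8 eeWWAahh=4 eeWWaaHH=4 eeWWaaHh=8 eeWWaahh=4 eeWwAaHH=8 eeWwAaHh=16 eeWwAahh=8 eeWwaaHH=8 eeWwaaHh=16 eeWwaahh=8 eewwAaHH=4 eewwAaHh=8 eewwAahh=4 eewwaaHH=4 eewwaaHh=8 eewwaahh=4
ee W_ aa hh hits 12/256; gcd=4; 12÷4/256÷4 = 3/64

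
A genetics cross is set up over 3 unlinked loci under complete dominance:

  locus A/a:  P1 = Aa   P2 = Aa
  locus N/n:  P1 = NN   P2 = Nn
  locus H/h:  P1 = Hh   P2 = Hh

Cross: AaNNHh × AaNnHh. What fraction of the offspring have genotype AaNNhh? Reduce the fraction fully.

P(AaNNhh) = 1/16

AaNNHh gametes: ANH×2, ANh×2, aNH×2, aNh×2
AaNnHh gametes: ANH×1, ANh×1, AnH×1, Anh×1, aNH×1, aNh×1, anH×1, anh×1
AaNNHh×AaNnHh grid (8·8=64): AANNHH=2 AANNHh=4 AANNhh=2 AANnHH=2 AANnHh=4 AANnhh=2 AaNNHH=4 AaNNHh=8 AaNNhh=4 AaNnHH=4 AaNnHh=8 AaNnhh=4 aaNNHH=2 aaNNHh=4 aaNNhh=2 aaNnHH=2 aaNnHh=4 aaNnhh=2
AaNNhh hits 4/64; gcd=4; 4÷4/64÷4 = 1/16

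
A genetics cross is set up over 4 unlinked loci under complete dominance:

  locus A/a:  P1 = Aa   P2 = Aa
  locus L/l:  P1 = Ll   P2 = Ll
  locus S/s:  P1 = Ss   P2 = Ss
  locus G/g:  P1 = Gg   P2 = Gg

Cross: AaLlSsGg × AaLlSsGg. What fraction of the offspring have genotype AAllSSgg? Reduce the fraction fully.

P(AAllSSgg) = 1/256

AaLlSsGg gametes: ALSG×1, ALSg×1, ALsG×1, ALsg×1, AlSG×1, AlSg×1, AlsG×1, Alsg×1, aLSG×1, aLSg×1, aLsG×1, aLsg×1, alSG×1, alSg×1, alsG×1, alsg×1
AaLlSsGg gametes: ALSG×1, ALSg×1, ALsG×1, ALsg×1, AlSG×1, AlSg×1, AlsG×1, Alsg×1, aLSG×1, aLSg×1, aLsG×1, aLsg×1, alSG×1, alSg×1, alsG×1, alsg×1
AaLlSsGg×AaLlSsGg grid (16·16=256): AALLSSGG=1 AALLSSGg=2 AALLSSgg=1 AALLSsGG=2 AALLSsGg=4 AALLSsgg=2 AALLssGG=1 AALLssGg=2 AALLssgg=1 AALlSSGG=2 AALlSSGg=4 AALlSSgg=2 AALlSsGG=4 AALlSsGg=8 AALlSsgg=4 AALlssGG=2 AALlssGg=4 AALlssgg=2 AAllSSGG=1 AAllSSGg=2 AAllSSgg=1 AAllSsGG=2 AAllSsGg=4 AAllSsgg=2 AAllssGG=1 AAllssGg=2 AAllssgg=1 AaLLSSGG=2 AaLLSSGg=4 AaLLSSgg=2 AaLLSsGG=4 AaLLSsGg=8 AaLLSsgg=4 AaLLssGG=2 AaLLssGg=4 AaLLssgg=2 AaLlSSGG=4 AaLlSSGg=8 AaLlSSgg=4 AaLlSsGG=8 AaLlSsGg=16 AaLlSsgg=8 AaLlssGG=4 AaLlssGg=8 AaLlssgg=4 AallSSGG=2 AallSSGg=4 AallSSgg=2 AallSsGG=4 AallSsGg=8 AallSsgg=4 AallssGG=2 AallssGg=4 Aallssgg=2 aaLLSSGG=1 aaLLSSGg=2 aaLLSSgg=1 aaLLSsGG=2 aaLLSsGg=4 aaLLSsgg=2 aaLLssGG=1 aaLLssGg=2 aaLLssgg=1 aaLlSSGG=2 aaLlSSGg=4 aaLlSSgg=2 aaLlSsGG=4 aaLlSsGg=8 aaLlSsgg=4 aaLlssGG=2 aaLlssGg=4 aaLlssgg=2 aallSSGG=1 aallSSGg=2 aallSSgg=1 aallSsGG=2 aallSsGg=4 aallSsgg=2 aallssGG=1 aallssGg=2 aallssgg=1
AAllSSgg hits 1/256; gcd=1; 1÷1/256÷1 = 1/256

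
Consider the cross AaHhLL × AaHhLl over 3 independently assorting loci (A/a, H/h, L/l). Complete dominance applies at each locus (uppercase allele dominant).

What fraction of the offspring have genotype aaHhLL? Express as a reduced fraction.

P(aaHhLL) = 1/16

AaHhLL gametes: AHL×2, AhL×2, aHL×2, ahL×2
AaHhLl gametes: AHL×1, AHl×1, AhL×1, Ahl×1, aHL×1, aHl×1, ahL×1, ahl×1
AaHhLL×AaHhLl grid (8·8=64): AAHHLL=2 AAHHLl=2 AAHhLL=4 AAHhLl=4 AAhhLL=2 AAhhLl=2 AaHHLL=4 AaHHLl=4 AaHhLL=8 AaHhLl=8 AahhLL=4 AahhLl=4 aaHHLL=2 aaHHLl=2 aaHhLL=4 aaHhLl=4 aahhLL=2 aahhLl=2
aaHhLL hits 4/64; gcd=4; 4÷4/64÷4 = 1/16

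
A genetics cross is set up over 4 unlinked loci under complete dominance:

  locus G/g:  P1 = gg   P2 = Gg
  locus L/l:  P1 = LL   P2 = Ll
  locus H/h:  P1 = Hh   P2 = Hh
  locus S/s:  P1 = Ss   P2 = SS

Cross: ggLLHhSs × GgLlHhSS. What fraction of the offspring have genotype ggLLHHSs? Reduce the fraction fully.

P(ggLLHHSs) = 1/32

ggLLHhSs gametes: gLHS×4, gLHs×4, gLhS×4, gLhs×4
GgLlHhSS gametes: GLHS×2, GLhS×2, GlHS×2, GlhS×2, gLHS×2, gLhS×2, glHS×2, glhS×2
ggLLHhSs×GgLlHhSS grid (16·16=256): GgLLHHSS=8 GgLLHHSs=8 GgLLHhSS=16 GgLLHhSs=16 GgLLhhSS=8 GgLLhhSs=8 GgLlHHSS=8 GgLlHHSs=8 GgLlHhSS=16 GgLlHhSs=16 GgLlhhSS=8 GgLlhhSs=8 ggLLHHSS=8 ggLLHHSs=8 ggLLHhSS=16 ggLLHhSs=16 ggLLhhSS=8 ggLLhhSs=8 ggLlHHSS=8 ggLlHHSs=8 ggLlHhSS=16 ggLlHhSs=16 ggLlhhSS=8 ggLlhhSs=8
ggLLHHSs hits 8/256; gcd=8; 8÷8/256÷8 = 1/32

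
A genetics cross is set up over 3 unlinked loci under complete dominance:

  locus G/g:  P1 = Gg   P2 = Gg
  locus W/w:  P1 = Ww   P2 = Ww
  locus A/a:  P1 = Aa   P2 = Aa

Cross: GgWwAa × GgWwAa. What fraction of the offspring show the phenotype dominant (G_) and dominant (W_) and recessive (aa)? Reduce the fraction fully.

GgWwAa gametes: GWA×1, GWa×1, GwA×1, Gwa×1, gWA×1, gWa×1, gwA×1, gwa×1
GgWwAa gametes: GWA×1, GWa×1, GwA×1, Gwa×1, gWA×1, gWa×1, gwA×1, gwa×1
GgWwAa×GgWwAa grid (8·8=64): GGWWAA=1 GGWWAa=2 GGWWaa=1 GGWwAA=2 GGWwAa=4 GGWwaa=2 GGwwAA=1 GGwwAa=2 GGwwaa=1 GgWWAA=2 GgWWAa=4 GgWWaa=2 GgWwAA=4 GgWwAa=8 GgWwaa=4 GgwwAA=2 GgwwAa=4 Ggwwaa=2 ggWWAA=1 ggWWAa=2 ggWWaa=1 ggWwAA=2 ggWwAa=4 ggWwaa=2 ggwwAA=1 ggwwAa=2 ggwwaa=1
G_ W_ aa hits 9/64; gcd=1; 9÷1/64÷1 = 9/64

P(G_ W_ aa) = 9/64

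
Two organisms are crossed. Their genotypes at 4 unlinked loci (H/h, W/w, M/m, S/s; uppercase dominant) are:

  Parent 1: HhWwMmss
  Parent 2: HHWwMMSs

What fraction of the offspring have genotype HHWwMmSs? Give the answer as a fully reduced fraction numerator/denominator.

HhWwMmss gametes: HWMs×2, HWms×2, HwMs×2, Hwms×2, hWMs×2, hWms×2, hwMs×2, hwms×2
HHWwMMSs gametes: HWMS×4, HWMs×4, HwMS×4, HwMs×4
HhWwMmss×HHWwMMSs grid (16·16=256): HHWWMMSs=8 HHWWMMss=8 HHWWMmSs=8 HHWWMmss=8 HHWwMMSs=16 HHWwMMss=16 HHWwMmSs=16 HHWwMmss=16 HHwwMMSs=8 HHwwMMss=8 HHwwMmSs=8 HHwwMmss=8 HhWWMMSs=8 HhWWMMss=8 HhWWMmSs=8 HhWWMmss=8 HhWwMMSs=16 HhWwMMss=16 HhWwMmSs=16 HhWwMmss=16 HhwwMMSs=8 HhwwMMss=8 HhwwMmSs=8 HhwwMmss=8
HHWwMmSs hits 16/256; gcd=16; 16÷16/256÷16 = 1/16

P(HHWwMmSs) = 1/16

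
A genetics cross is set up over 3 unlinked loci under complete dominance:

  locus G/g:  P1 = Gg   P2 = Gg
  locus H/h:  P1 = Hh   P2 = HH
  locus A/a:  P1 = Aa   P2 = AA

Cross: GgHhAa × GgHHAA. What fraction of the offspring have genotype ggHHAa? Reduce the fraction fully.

P(ggHHAa) = 1/16

GgHhAa gametes: GHA×1, GHa×1, GhA×1, Gha×1, gHA×1, gHa×1, ghA×1, gha×1
GgHHAA gametes: GHA×4, gHA×4
GgHhAa×GgHHAA grid (8·8=64): GGHHAA=4 GGHHAa=4 GGHhAA=4 GGHhAa=4 GgHHAA=8 GgHHAa=8 GgHhAA=8 GgHhAa=8 ggHHAA=4 ggHHAa=4 ggHhAA=4 ggHhAa=4
ggHHAa hits 4/64; gcd=4; 4÷4/64÷4 = 1/16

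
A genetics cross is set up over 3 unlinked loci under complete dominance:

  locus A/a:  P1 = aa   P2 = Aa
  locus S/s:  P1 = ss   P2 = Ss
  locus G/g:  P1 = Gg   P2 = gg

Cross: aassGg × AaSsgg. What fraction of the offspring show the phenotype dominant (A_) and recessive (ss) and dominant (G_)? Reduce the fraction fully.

P(A_ ss G_) = 1/8

aassGg gametes: asG×4, asg×4
AaSsgg gametes: ASg×2, Asg×2, aSg×2, asg×2
aassGg×AaSsgg grid (8·8=64): AaSsGg=8 AaSsgg=8 AassGg=8 Aassgg=8 aaSsGg=8 aaSsgg=8 aassGg=8 aassgg=8
A_ ss G_ hits 8/64; gcd=8; 8÷8/64÷8 = 1/8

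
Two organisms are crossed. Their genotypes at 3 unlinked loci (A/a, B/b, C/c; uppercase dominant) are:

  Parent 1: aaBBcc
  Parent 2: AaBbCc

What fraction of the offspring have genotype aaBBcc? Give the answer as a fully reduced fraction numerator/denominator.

aaBBcc gametes: aBc×8
AaBbCc gametes: ABC×1, ABc×1, AbC×1, Abc×1, aBC×1, aBc×1, abC×1, abc×1
aaBBcc×AaBbCc grid (8·8=64): AaBBCc=8 AaBBcc=8 AaBbCc=8 AaBbcc=8 aaBBCc=8 aaBBcc=8 aaBbCc=8 aaBbcc=8
aaBBcc hits 8/64; gcd=8; 8÷8/64÷8 = 1/8

P(aaBBcc) = 1/8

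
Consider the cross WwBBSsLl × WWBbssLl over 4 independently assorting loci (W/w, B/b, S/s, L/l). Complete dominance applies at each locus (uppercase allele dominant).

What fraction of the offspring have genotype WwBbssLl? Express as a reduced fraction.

WwBBSsLl gametes: WBSL×2, WBSl×2, WBsL×2, WBsl×2, wBSL×2, wBSl×2, wBsL×2, wBsl×2
WWBbssLl gametes: WBsL×4, WBsl×4, WbsL×4, Wbsl×4
WwBBSsLl×WWBbssLl grid (16·16=256): WWBBSsLL=8 WWBBSsLl=16 WWBBSsll=8 WWBBssLL=8 WWBBssLl=16 WWBBssll=8 WWBbSsLL=8 WWBbSsLl=16 WWBbSsll=8 WWBbssLL=8 WWBbssLl=16 WWBbssll=8 WwBBSsLL=8 WwBBSsLl=16 WwBBSsll=8 WwBBssLL=8 WwBBssLl=16 WwBBssll=8 WwBbSsLL=8 WwBbSsLl=16 WwBbSsll=8 WwBbssLL=8 WwBbssLl=16 WwBbssll=8
WwBbssLl hits 16/256; gcd=16; 16÷16/256÷16 = 1/16

P(WwBbssLl) = 1/16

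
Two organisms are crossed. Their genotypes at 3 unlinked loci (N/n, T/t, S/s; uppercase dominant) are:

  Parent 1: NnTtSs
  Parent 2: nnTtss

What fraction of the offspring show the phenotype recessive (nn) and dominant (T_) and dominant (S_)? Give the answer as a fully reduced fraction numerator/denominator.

NnTtSs gametes: NTS×1, NTs×1, NtS×1, Nts×1, nTS×1, nTs×1, ntS×1, nts×1
nnTtss gametes: nTs×4, nts×4
NnTtSs×nnTtss grid (8·8=64): NnTTSs=4 NnTTss=4 NnTtSs=8 NnTtss=8 NnttSs=4 Nnttss=4 nnTTSs=4 nnTTss=4 nnTtSs=8 nnTtss=8 nnttSs=4 nnttss=4
nn T_ S_ hits 12/64; gcd=4; 12÷4/64÷4 = 3/16

P(nn T_ S_) = 3/16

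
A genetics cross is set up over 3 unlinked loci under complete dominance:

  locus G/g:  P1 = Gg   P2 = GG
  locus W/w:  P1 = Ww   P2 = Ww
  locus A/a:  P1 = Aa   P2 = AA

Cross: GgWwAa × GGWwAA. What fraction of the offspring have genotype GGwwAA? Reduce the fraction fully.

GgWwAa gametes: GWA×1, GWa×1, GwA×1, Gwa×1, gWA×1, gWa×1, gwA×1, gwa×1
GGWwAA gametes: GWA×4, GwA×4
GgWwAa×GGWwAA grid (8·8=64): GGWWAA=4 GGWWAa=4 GGWwAA=8 GGWwAa=8 GGwwAA=4 GGwwAa=4 GgWWAA=4 GgWWAa=4 GgWwAA=8 GgWwAa=8 GgwwAA=4 GgwwAa=4
GGwwAA hits 4/64; gcd=4; 4÷4/64÷4 = 1/16

P(GGwwAA) = 1/16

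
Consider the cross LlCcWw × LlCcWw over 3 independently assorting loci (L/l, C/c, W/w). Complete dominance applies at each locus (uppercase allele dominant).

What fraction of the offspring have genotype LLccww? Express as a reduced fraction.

LlCcWw gametes: LCW×1, LCw×1, LcW×1, Lcw×1, lCW×1, lCw×1, lcW×1, lcw×1
LlCcWw gametes: LCW×1, LCw×1, LcW×1, Lcw×1, lCW×1, lCw×1, lcW×1, lcw×1
LlCcWw×LlCcWw grid (8·8=64): LLCCWW=1 LLCCWw=2 LLCCww=1 LLCcWW=2 LLCcWw=4 LLCcww=2 LLccWW=1 LLccWw=2 LLccww=1 LlCCWW=2 LlCCWw=4 LlCCww=2 LlCcWW=4 LlCcWw=8 LlCcww=4 LlccWW=2 LlccWw=4 Llccww=2 llCCWW=1 llCCWw=2 llCCww=1 llCcWW=2 llCcWw=4 llCcww=2 llccWW=1 llccWw=2 llccww=1
LLccww hits 1/64; gcd=1; 1÷1/64÷1 = 1/64

P(LLccww) = 1/64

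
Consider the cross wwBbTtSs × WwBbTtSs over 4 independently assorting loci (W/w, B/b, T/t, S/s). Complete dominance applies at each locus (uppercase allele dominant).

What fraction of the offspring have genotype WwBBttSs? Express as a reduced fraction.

wwBbTtSs gametes: wBTS×2, wBTs×2, wBtS×2, wBts×2, wbTS×2, wbTs×2, wbtS×2, wbts×2
WwBbTtSs gametes: WBTS×1, WBTs×1, WBtS×1, WBts×1, WbTS×1, WbTs×1, WbtS×1, Wbts×1, wBTS×1, wBTs×1, wBtS×1, wBts×1, wbTS×1, wbTs×1, wbtS×1, wbts×1
wwBbTtSs×WwBbTtSs grid (16·16=256): WwBBTTSS=2 WwBBTTSs=4 WwBBTTss=2 WwBBTtSS=4 WwBBTtSs=8 WwBBTtss=4 WwBBttSS=2 WwBBttSs=4 WwBBttss=2 WwBbTTSS=4 WwBbTTSs=8 WwBbTTss=4 WwBbTtSS=8 WwBbTtSs=16 WwBbTtss=8 WwBbttSS=4 WwBbttSs=8 WwBbttss=4 WwbbTTSS=2 WwbbTTSs=4 WwbbTTss=2 WwbbTtSS=4 WwbbTtSs=8 WwbbTtss=4 WwbbttSS=2 WwbbttSs=4 Wwbbttss=2 wwBBTTSS=2 wwBBTTSs=4 wwBBTTss=2 wwBBTtSS=4 wwBBTtSs=8 wwBBTtss=4 wwBBttSS=2 wwBBttSs=4 wwBBttss=2 wwBbTTSS=4 wwBbTTSs=8 wwBbTTss=4 wwBbTtSS=8 wwBbTtSs=16 wwBbTtss=8 wwBbttSS=4 wwBbttSs=8 wwBbttss=4 wwbbTTSS=2 wwbbTTSs=4 wwbbTTss=2 wwbbTtSS=4 wwbbTtSs=8 wwbbTtss=4 wwbbttSS=2 wwbbttSs=4 wwbbttss=2
WwBBttSs hits 4/256; gcd=4; 4÷4/256÷4 = 1/64

P(WwBBttSs) = 1/64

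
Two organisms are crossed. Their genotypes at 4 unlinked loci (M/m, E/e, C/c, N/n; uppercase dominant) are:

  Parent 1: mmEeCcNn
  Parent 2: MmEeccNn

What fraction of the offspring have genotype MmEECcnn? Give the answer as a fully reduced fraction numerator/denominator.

mmEeCcNn gametes: mECN×2, mECn×2, mEcN×2, mEcn×2, meCN×2, meCn×2, mecN×2, mecn×2
MmEeccNn gametes: MEcN×2, MEcn×2, MecN×2, Mecn×2, mEcN×2, mEcn×2, mecN×2, mecn×2
mmEeCcNn×MmEeccNn grid (16·16=256): MmEECcNN=4 MmEECcNn=8 MmEECcnn=4 MmEEccNN=4 MmEEccNn=8 MmEEccnn=4 MmEeCcNN=8 MmEeCcNn=16 MmEeCcnn=8 MmEeccNN=8 MmEeccNn=16 MmEeccnn=8 MmeeCcNN=4 MmeeCcNn=8 MmeeCcnn=4 MmeeccNN=4 MmeeccNn=8 Mmeeccnn=4 mmEECcNN=4 mmEECcNn=8 mmEECcnn=4 mmEEccNN=4 mmEEccNn=8 mmEEccnn=4 mmEeCcNN=8 mmEeCcNn=16 mmEeCcnn=8 mmEeccNN=8 mmEeccNn=16 mmEeccnn=8 mmeeCcNN=4 mmeeCcNn=8 mmeeCcnn=4 mmeeccNN=4 mmeeccNn=8 mmeeccnn=4
MmEECcnn hits 4/256; gcd=4; 4÷4/256÷4 = 1/64

P(MmEECcnn) = 1/64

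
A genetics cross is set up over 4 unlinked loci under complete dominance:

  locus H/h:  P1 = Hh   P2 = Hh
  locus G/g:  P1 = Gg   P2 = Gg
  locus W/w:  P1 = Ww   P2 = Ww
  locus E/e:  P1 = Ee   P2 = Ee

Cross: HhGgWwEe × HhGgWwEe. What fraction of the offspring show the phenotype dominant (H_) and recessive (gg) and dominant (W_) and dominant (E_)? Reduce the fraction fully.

P(H_ gg W_ E_) = 27/256

HhGgWwEe gametes: HGWE×1, HGWe×1, HGwE×1, HGwe×1, HgWE×1, HgWe×1, HgwE×1, Hgwe×1, hGWE×1, hGWe×1, hGwE×1, hGwe×1, hgWE×1, hgWe×1, hgwE×1, hgwe×1
HhGgWwEe gametes: HGWE×1, HGWe×1, HGwE×1, HGwe×1, HgWE×1, HgWe×1, HgwE×1, Hgwe×1, hGWE×1, hGWe×1, hGwE×1, hGwe×1, hgWE×1, hgWe×1, hgwE×1, hgwe×1
HhGgWwEe×HhGgWwEe grid (16·16=256): HHGGWWEE=1 HHGGWWEe=2 HHGGWWee=1 HHGGWwEE=2 HHGGWwEe=4 HHGGWwee=2 HHGGwwEE=1 HHGGwwEe=2 HHGGwwee=1 HHGgWWEE=2 HHGgWWEe=4 HHGgWWee=2 HHGgWwEE=4 HHGgWwEe=8 HHGgWwee=4 HHGgwwEE=2 HHGgwwEe=4 HHGgwwee=2 HHggWWEE=1 HHggWWEe=2 HHggWWee=1 HHggWwEE=2 HHggWwEe=4 HHggWwee=2 HHggwwEE=1 HHggwwEe=2 HHggwwee=1 HhGGWWEE=2 HhGGWWEe=4 HhGGWWee=2 HhGGWwEE=4 HhGGWwEe=8 HhGGWwee=4 HhGGwwEE=2 HhGGwwEe=4 HhGGwwee=2 HhGgWWEE=4 HhGgWWEe=8 HhGgWWee=4 HhGgWwEE=8 HhGgWwEe=16 HhGgWwee=8 HhGgwwEE=4 HhGgwwEe=8 HhGgwwee=4 HhggWWEE=2 HhggWWEe=4 HhggWWee=2 HhggWwEE=4 HhggWwEe=8 HhggWwee=4 HhggwwEE=2 HhggwwEe=4 Hhggwwee=2 hhGGWWEE=1 hhGGWWEe=2 hhGGWWee=1 hhGGWwEE=2 hhGGWwEe=4 hhGGWwee=2 hhGGwwEE=1 hhGGwwEe=2 hhGGwwee=1 hhGgWWEE=2 hhGgWWEe=4 hhGgWWee=2 hhGgWwEE=4 hhGgWwEe=8 hhGgWwee=4 hhGgwwEE=2 hhGgwwEe=4 hhGgwwee=2 hhggWWEE=1 hhggWWEe=2 hhggWWee=1 hhggWwEE=2 hhggWwEe=4 hhggWwee=2 hhggwwEE=1 hhggwwEe=2 hhggwwee=1
H_ gg W_ E_ hits 27/256; gcd=1; 27÷1/256÷1 = 27/256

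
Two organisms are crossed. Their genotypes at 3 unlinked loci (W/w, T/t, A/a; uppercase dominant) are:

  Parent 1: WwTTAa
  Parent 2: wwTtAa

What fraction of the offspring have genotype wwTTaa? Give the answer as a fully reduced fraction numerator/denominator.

P(wwTTaa) = 1/16

WwTTAa gametes: WTA×2, WTa×2, wTA×2, wTa×2
wwTtAa gametes: wTA×2, wTa×2, wtA×2, wta×2
WwTTAa×wwTtAa grid (8·8=64): WwTTAA=4 WwTTAa=8 WwTTaa=4 WwTtAA=4 WwTtAa=8 WwTtaa=4 wwTTAA=4 wwTTAa=8 wwTTaa=4 wwTtAA=4 wwTtAa=8 wwTtaa=4
wwTTaa hits 4/64; gcd=4; 4÷4/64÷4 = 1/16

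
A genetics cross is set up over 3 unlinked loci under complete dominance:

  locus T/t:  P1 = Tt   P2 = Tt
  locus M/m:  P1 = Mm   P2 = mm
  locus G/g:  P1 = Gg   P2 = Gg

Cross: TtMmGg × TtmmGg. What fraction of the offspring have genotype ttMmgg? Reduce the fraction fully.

P(ttMmgg) = 1/32

TtMmGg gametes: TMG×1, TMg×1, TmG×1, Tmg×1, tMG×1, tMg×1, tmG×1, tmg×1
TtmmGg gametes: TmG×2, Tmg×2, tmG×2, tmg×2
TtMmGg×TtmmGg grid (8·8=64): TTMmGG=2 TTMmGg=4 TTMmgg=2 TTmmGG=2 TTmmGg=4 TTmmgg=2 TtMmGG=4 TtMmGg=8 TtMmgg=4 TtmmGG=4 TtmmGg=8 Ttmmgg=4 ttMmGG=2 ttMmGg=4 ttMmgg=2 ttmmGG=2 ttmmGg=4 ttmmgg=2
ttMmgg hits 2/64; gcd=2; 2÷2/64÷2 = 1/32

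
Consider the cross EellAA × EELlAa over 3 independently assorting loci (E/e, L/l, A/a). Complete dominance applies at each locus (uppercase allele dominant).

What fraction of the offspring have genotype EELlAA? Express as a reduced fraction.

EellAA gametes: ElA×4, elA×4
EELlAa gametes: ELA×2, ELa×2, ElA×2, Ela×2
EellAA×EELlAa grid (8·8=64): EELlAA=8 EELlAa=8 EEllAA=8 EEllAa=8 EeLlAA=8 EeLlAa=8 EellAA=8 EellAa=8
EELlAA hits 8/64; gcd=8; 8÷8/64÷8 = 1/8

P(EELlAA) = 1/8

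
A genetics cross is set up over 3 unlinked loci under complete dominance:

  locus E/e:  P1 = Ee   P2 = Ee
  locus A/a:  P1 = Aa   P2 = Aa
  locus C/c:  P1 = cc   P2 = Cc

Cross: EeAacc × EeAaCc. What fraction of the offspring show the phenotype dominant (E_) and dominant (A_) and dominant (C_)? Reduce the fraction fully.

EeAacc gametes: EAc×2, Eac×2, eAc×2, eac×2
EeAaCc gametes: EAC×1, EAc×1, EaC×1, Eac×1, eAC×1, eAc×1, eaC×1, eac×1
EeAacc×EeAaCc grid (8·8=64): EEAACc=2 EEAAcc=2 EEAaCc=4 EEAacc=4 EEaaCc=2 EEaacc=2 EeAACc=4 EeAAcc=4 EeAaCc=8 EeAacc=8 EeaaCc=4 Eeaacc=4 eeAACc=2 eeAAcc=2 eeAaCc=4 eeAacc=4 eeaaCc=2 eeaacc=2
E_ A_ C_ hits 18/64; gcd=2; 18÷2/64÷2 = 9/32

P(E_ A_ C_) = 9/32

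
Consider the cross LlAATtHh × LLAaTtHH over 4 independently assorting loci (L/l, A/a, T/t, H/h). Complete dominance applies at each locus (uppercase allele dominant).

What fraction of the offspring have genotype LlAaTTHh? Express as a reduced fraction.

LlAATtHh gametes: LATH×2, LATh×2, LAtH×2, LAth×2, lATH×2, lATh×2, lAtH×2, lAth×2
LLAaTtHH gametes: LATH×4, LAtH×4, LaTH×4, LatH×4
LlAATtHh×LLAaTtHH grid (16·16=256): LLAATTHH=8 LLAATTHh=8 LLAATtHH=16 LLAATtHh=16 LLAAttHH=8 LLAAttHh=8 LLAaTTHH=8 LLAaTTHh=8 LLAaTtHH=16 LLAaTtHh=16 LLAattHH=8 LLAattHh=8 LlAATTHH=8 LlAATTHh=8 LlAATtHH=16 LlAATtHh=16 LlAAttHH=8 LlAAttHh=8 LlAaTTHH=8 LlAaTTHh=8 LlAaTtHH=16 LlAaTtHh=16 LlAattHH=8 LlAattHh=8
LlAaTTHh hits 8/256; gcd=8; 8÷8/256÷8 = 1/32

P(LlAaTTHh) = 1/32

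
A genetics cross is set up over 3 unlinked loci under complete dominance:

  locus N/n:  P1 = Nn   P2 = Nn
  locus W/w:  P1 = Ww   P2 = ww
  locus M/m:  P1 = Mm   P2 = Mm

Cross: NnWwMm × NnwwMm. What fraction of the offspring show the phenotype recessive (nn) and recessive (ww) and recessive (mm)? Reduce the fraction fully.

NnWwMm gametes: NWM×1, NWm×1, NwM×1, Nwm×1, nWM×1, nWm×1, nwM×1, nwm×1
NnwwMm gametes: NwM×2, Nwm×2, nwM×2, nwm×2
NnWwMm×NnwwMm grid (8·8=64): NNWwMM=2 NNWwMm=4 NNWwmm=2 NNwwMM=2 NNwwMm=4 NNwwmm=2 NnWwMM=4 NnWwMm=8 NnWwmm=4 NnwwMM=4 NnwwMm=8 Nnwwmm=4 nnWwMM=2 nnWwMm=4 nnWwmm=2 nnwwMM=2 nnwwMm=4 nnwwmm=2
nn ww mm hits 2/64; gcd=2; 2÷2/64÷2 = 1/32

P(nn ww mm) = 1/32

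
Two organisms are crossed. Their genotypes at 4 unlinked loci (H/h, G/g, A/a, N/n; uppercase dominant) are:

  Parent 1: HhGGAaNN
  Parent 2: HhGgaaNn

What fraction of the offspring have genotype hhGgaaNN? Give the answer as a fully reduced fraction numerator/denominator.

P(hhGgaaNN) = 1/32

HhGGAaNN gametes: HGAN×4, HGaN×4, hGAN×4, hGaN×4
HhGgaaNn gametes: HGaN×2, HGan×2, HgaN×2, Hgan×2, hGaN×2, hGan×2, hgaN×2, hgan×2
HhGGAaNN×HhGgaaNn grid (16·16=256): HHGGAaNN=8 HHGGAaNn=8 HHGGaaNN=8 HHGGaaNn=8 HHGgAaNN=8 HHGgAaNn=8 HHGgaaNN=8 HHGgaaNn=8 HhGGAaNN=16 HhGGAaNn=16 HhGGaaNN=16 HhGGaaNn=16 HhGgAaNN=16 HhGgAaNn=16 HhGgaaNN=16 HhGgaaNn=16 hhGGAaNN=8 hhGGAaNn=8 hhGGaaNN=8 hhGGaaNn=8 hhGgAaNN=8 hhGgAaNn=8 hhGgaaNN=8 hhGgaaNn=8
hhGgaaNN hits 8/256; gcd=8; 8÷8/256÷8 = 1/32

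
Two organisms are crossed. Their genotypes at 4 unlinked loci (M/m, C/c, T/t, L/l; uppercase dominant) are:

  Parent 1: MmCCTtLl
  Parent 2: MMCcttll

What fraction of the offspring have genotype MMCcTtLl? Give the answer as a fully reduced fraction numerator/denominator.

P(MMCcTtLl) = 1/16

MmCCTtLl gametes: MCTL×2, MCTl×2, MCtL×2, MCtl×2, mCTL×2, mCTl×2, mCtL×2, mCtl×2
MMCcttll gametes: MCtl×8, Mctl×8
MmCCTtLl×MMCcttll grid (16·16=256): MMCCTtLl=16 MMCCTtll=16 MMCCttLl=16 MMCCttll=16 MMCcTtLl=16 MMCcTtll=16 MMCcttLl=16 MMCcttll=16 MmCCTtLl=16 MmCCTtll=16 MmCCttLl=16 MmCCttll=16 MmCcTtLl=16 MmCcTtll=16 MmCcttLl=16 MmCcttll=16
MMCcTtLl hits 16/256; gcd=16; 16÷16/256÷16 = 1/16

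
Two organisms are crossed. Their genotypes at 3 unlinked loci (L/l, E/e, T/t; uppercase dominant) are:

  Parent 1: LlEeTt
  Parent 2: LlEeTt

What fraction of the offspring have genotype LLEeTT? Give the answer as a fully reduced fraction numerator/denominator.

P(LLEeTT) = 1/32

LlEeTt gametes: LET×1, LEt×1, LeT×1, Let×1, lET×1, lEt×1, leT×1, let×1
LlEeTt gametes: LET×1, LEt×1, LeT×1, Let×1, lET×1, lEt×1, leT×1, let×1
LlEeTt×LlEeTt grid (8·8=64): LLEETT=1 LLEETt=2 LLEEtt=1 LLEeTT=2 LLEeTt=4 LLEett=2 LLeeTT=1 LLeeTt=2 LLeett=1 LlEETT=2 LlEETt=4 LlEEtt=2 LlEeTT=4 LlEeTt=8 LlEett=4 LleeTT=2 LleeTt=4 Lleett=2 llEETT=1 llEETt=2 llEEtt=1 llEeTT=2 llEeTt=4 llEett=2 lleeTT=1 lleeTt=2 lleett=1
LLEeTT hits 2/64; gcd=2; 2÷2/64÷2 = 1/32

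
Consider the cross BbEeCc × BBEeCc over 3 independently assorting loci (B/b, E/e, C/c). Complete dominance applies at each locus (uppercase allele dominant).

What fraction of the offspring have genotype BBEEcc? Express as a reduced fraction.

BbEeCc gametes: BEC×1, BEc×1, BeC×1, Bec×1, bEC×1, bEc×1, beC×1, bec×1
BBEeCc gametes: BEC×2, BEc×2, BeC×2, Bec×2
BbEeCc×BBEeCc grid (8·8=64): BBEECC=2 BBEECc=4 BBEEcc=2 BBEeCC=4 BBEeCc=8 BBEecc=4 BBeeCC=2 BBeeCc=4 BBeecc=2 BbEECC=2 BbEECc=4 BbEEcc=2 BbEeCC=4 BbEeCc=8 BbEecc=4 BbeeCC=2 BbeeCc=4 Bbeecc=2
BBEEcc hits 2/64; gcd=2; 2÷2/64÷2 = 1/32

P(BBEEcc) = 1/32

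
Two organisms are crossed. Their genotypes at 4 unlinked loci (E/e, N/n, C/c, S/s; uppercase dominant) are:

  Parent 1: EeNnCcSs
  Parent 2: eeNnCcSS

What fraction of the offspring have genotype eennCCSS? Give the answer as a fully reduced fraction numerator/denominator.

EeNnCcSs gametes: ENCS×1, ENCs×1, ENcS×1, ENcs×1, EnCS×1, EnCs×1, EncS×1, Encs×1, eNCS×1, eNCs×1, eNcS×1, eNcs×1, enCS×1, enCs×1, encS×1, encs×1
eeNnCcSS gametes: eNCS×4, eNcS×4, enCS×4, encS×4
EeNnCcSs×eeNnCcSS grid (16·16=256): EeNNCCSS=4 EeNNCCSs=4 EeNNCcSS=8 EeNNCcSs=8 EeNNccSS=4 EeNNccSs=4 EeNnCCSS=8 EeNnCCSs=8 EeNnCcSS=16 EeNnCcSs=16 EeNnccSS=8 EeNnccSs=8 EennCCSS=4 EennCCSs=4 EennCcSS=8 EennCcSs=8 EennccSS=4 EennccSs=4 eeNNCCSS=4 eeNNCCSs=4 eeNNCcSS=8 eeNNCcSs=8 eeNNccSS=4 eeNNccSs=4 eeNnCCSS=8 eeNnCCSs=8 eeNnCcSS=16 eeNnCcSs=16 eeNnccSS=8 eeNnccSs=8 eennCCSS=4 eennCCSs=4 eennCcSS=8 eennCcSs=8 eennccSS=4 eennccSs=4
eennCCSS hits 4/256; gcd=4; 4÷4/256÷4 = 1/64

P(eennCCSS) = 1/64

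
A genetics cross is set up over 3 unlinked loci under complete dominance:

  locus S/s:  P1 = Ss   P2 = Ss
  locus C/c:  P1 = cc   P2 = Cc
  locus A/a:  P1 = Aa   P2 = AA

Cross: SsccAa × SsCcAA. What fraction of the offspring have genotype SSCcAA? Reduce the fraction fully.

SsccAa gametes: ScA×2, Sca×2, scA×2, sca×2
SsCcAA gametes: SCA×2, ScA×2, sCA×2, scA×2
SsccAa×SsCcAA grid (8·8=64): SSCcAA=4 SSCcAa=4 SSccAA=4 SSccAa=4 SsCcAA=8 SsCcAa=8 SsccAA=8 SsccAa=8 ssCcAA=4 ssCcAa=4 ssccAA=4 ssccAa=4
SSCcAA hits 4/64; gcd=4; 4÷4/64÷4 = 1/16

P(SSCcAA) = 1/16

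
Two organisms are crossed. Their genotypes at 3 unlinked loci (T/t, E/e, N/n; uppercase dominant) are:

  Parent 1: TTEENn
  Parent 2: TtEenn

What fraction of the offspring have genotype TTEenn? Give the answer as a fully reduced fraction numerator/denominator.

TTEENn gametes: TEN×4, TEn×4
TtEenn gametes: TEn×2, Ten×2, tEn×2, ten×2
TTEENn×TtEenn grid (8·8=64): TTEENn=8 TTEEnn=8 TTEeNn=8 TTEenn=8 TtEENn=8 TtEEnn=8 TtEeNn=8 TtEenn=8
TTEenn hits 8/64; gcd=8; 8÷8/64÷8 = 1/8

P(TTEenn) = 1/8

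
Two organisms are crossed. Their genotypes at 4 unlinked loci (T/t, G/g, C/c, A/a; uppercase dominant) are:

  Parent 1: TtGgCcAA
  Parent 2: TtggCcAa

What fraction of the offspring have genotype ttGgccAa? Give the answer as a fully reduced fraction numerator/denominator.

P(ttGgccAa) = 1/64

TtGgCcAA gametes: TGCA×2, TGcA×2, TgCA×2, TgcA×2, tGCA×2, tGcA×2, tgCA×2, tgcA×2
TtggCcAa gametes: TgCA×2, TgCa×2, TgcA×2, Tgca×2, tgCA×2, tgCa×2, tgcA×2, tgca×2
TtGgCcAA×TtggCcAa grid (16·16=256): TTGgCCAA=4 TTGgCCAa=4 TTGgCcAA=8 TTGgCcAa=8 TTGgccAA=4 TTGgccAa=4 TTggCCAA=4 TTggCCAa=4 TTggCcAA=8 TTggCcAa=8 TTggccAA=4 TTggccAa=4 TtGgCCAA=8 TtGgCCAa=8 TtGgCcAA=16 TtGgCcAa=16 TtGgccAA=8 TtGgccAa=8 TtggCCAA=8 TtggCCAa=8 TtggCcAA=16 TtggCcAa=16 TtggccAA=8 TtggccAa=8 ttGgCCAA=4 ttGgCCAa=4 ttGgCcAA=8 ttGgCcAa=8 ttGgccAA=4 ttGgccAa=4 ttggCCAA=4 ttggCCAa=4 ttggCcAA=8 ttggCcAa=8 ttggccAA=4 ttggccAa=4
ttGgccAa hits 4/256; gcd=4; 4÷4/256÷4 = 1/64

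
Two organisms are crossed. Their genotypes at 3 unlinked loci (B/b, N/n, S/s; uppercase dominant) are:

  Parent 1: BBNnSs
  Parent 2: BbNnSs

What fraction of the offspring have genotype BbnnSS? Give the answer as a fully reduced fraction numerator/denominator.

P(BbnnSS) = 1/32

BBNnSs gametes: BNS×2, BNs×2, BnS×2, Bns×2
BbNnSs gametes: BNS×1, BNs×1, BnS×1, Bns×1, bNS×1, bNs×1, bnS×1, bns×1
BBNnSs×BbNnSs grid (8·8=64): BBNNSS=2 BBNNSs=4 BBNNss=2 BBNnSS=4 BBNnSs=8 BBNnss=4 BBnnSS=2 BBnnSs=4 BBnnss=2 BbNNSS=2 BbNNSs=4 BbNNss=2 BbNnSS=4 BbNnSs=8 BbNnss=4 BbnnSS=2 BbnnSs=4 Bbnnss=2
BbnnSS hits 2/64; gcd=2; 2÷2/64÷2 = 1/32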